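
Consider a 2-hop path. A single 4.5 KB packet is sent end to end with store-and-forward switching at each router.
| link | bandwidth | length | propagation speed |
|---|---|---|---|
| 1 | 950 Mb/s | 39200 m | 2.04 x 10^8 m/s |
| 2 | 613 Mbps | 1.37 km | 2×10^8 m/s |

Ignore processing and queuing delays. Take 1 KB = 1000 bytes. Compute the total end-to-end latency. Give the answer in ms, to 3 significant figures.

0.296 ms

L = 36000 bits.
Transmission delays (L/R per hop): 0.0378947, 0.0587276 ms; sum = 0.0966223 ms.
Propagation delays (d/s per hop): 0.192157, 0.00685 ms; sum = 0.199007 ms.
End-to-end = 0.296 ms.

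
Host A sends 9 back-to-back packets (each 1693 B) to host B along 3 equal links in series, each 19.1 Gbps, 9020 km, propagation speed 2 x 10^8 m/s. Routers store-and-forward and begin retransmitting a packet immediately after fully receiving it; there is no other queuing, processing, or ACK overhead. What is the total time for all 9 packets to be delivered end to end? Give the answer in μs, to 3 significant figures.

Per-hop transmission t_tx = L/R = 13544/19100000000 = 0.70911 μs.
Per-hop propagation t_prop = 9020000/200000000 = 45100 μs.
Pipeline fill: first packet needs 3·t_tx to clear all hops; remaining 8 packets each add one t_tx.
Total = (3+9-1)·t_tx + 3·t_prop = 11·0.70911 + 3·45100 = 135000 μs.

135000 μs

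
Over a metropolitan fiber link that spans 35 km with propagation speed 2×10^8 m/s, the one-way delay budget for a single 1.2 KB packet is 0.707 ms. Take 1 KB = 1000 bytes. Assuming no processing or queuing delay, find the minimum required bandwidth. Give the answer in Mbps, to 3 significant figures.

L = 9600 bits.
Propagation delay = 35000 / 200000000 = 0.175 ms.
Transmission budget = 0.707 − 0.175 = 0.532 ms.
R ≥ L / t_tx = 9600 bits / 0.000532 s = 18.0 Mbps.

18.0 Mbps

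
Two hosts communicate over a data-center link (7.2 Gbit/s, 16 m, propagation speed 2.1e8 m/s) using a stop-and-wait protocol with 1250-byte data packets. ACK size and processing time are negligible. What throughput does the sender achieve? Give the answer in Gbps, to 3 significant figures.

6.49 Gbps

t_tx = L/R = 10000/7200000000 = 1.38889e-06 s.
t_prop = 16/210000000 = 7.61905e-08 s; RTT = 1.52381e-07 s.
Cycle = t_tx + RTT = 1.54127e-06 s.
Throughput = L / cycle = 10000 / 1.54127e-06 = 6.49 Gbps.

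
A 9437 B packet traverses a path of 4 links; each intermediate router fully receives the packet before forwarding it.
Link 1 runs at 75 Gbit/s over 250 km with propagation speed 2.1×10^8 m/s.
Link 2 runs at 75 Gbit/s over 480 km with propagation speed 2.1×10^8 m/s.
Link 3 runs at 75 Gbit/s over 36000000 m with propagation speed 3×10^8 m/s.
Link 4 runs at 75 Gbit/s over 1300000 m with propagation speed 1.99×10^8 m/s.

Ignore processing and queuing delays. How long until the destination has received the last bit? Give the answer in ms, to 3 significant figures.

L = 9437 × 8 = 75496 bits.
Transmission delay per hop = L/R = 75496/75000000000 = 0.00100661 ms; 4 hops → 0.00402645 ms.
Propagation delays (d/s per hop): 1.19048, 2.28571, 120, 6.53266 ms; sum = 130.009 ms.
End-to-end = 130 ms.

130 ms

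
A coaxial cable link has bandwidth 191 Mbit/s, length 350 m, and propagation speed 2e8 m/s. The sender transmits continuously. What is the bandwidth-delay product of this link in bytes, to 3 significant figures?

41.8 bytes

Propagation delay = 350 / 200000000 = 1.75e-06 s.
BDP = R × t_prop = 191000000 × 1.75e-06 = 334.25 bits.
In bytes: 334.25/8 = 41.8 bytes.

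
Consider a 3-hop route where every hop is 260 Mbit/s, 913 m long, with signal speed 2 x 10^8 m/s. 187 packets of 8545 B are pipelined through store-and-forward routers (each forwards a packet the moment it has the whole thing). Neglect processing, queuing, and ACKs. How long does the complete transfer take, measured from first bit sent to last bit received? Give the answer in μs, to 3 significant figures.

Per-hop transmission t_tx = L/R = 68360/260000000 = 262.923 μs.
Per-hop propagation t_prop = 913/200000000 = 4.565 μs.
Pipeline fill: first packet needs 3·t_tx to clear all hops; remaining 186 packets each add one t_tx.
Total = (3+187-1)·t_tx + 3·t_prop = 189·262.923 + 3·4.565 = 49700 μs.

49700 μs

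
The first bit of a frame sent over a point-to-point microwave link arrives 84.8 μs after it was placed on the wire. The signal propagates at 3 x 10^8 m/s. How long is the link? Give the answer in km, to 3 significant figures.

25.4 km

d = s × t_prop = 300000000 × 8.48e-05 = 25.4 km.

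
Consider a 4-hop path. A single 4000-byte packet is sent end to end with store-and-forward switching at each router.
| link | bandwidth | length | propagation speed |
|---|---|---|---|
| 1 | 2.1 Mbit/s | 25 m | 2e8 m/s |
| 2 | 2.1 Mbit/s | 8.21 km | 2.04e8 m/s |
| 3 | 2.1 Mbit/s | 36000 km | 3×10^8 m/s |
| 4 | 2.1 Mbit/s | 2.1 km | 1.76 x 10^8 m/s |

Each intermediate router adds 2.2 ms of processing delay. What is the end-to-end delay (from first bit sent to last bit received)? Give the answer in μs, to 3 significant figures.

188000 μs

L = 4000 × 8 = 32000 bits.
Transmission delay per hop = L/R = 32000/2100000 = 15238.1 μs; 4 hops → 60952.4 μs.
Propagation delays (d/s per hop): 0.125, 40.2451, 120000, 11.9318 μs; sum = 120052 μs.
Processing at 3 router(s): 3 × 2.2 ms = 6600 μs.
End-to-end = 188000 μs.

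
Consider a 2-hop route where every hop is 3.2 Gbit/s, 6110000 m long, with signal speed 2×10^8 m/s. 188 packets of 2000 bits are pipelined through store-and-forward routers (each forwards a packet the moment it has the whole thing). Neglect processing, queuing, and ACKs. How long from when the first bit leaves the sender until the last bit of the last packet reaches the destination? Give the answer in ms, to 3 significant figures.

Per-hop transmission t_tx = L/R = 2000/3200000000 = 0.000625 ms.
Per-hop propagation t_prop = 6110000/200000000 = 30.55 ms.
Pipeline fill: first packet needs 2·t_tx to clear all hops; remaining 187 packets each add one t_tx.
Total = (2+188-1)·t_tx + 2·t_prop = 189·0.000625 + 2·30.55 = 61.2 ms.

61.2 ms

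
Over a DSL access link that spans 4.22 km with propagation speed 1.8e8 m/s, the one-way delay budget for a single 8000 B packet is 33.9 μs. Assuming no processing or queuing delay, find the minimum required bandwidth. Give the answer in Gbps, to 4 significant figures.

6.121 Gbps

L = 64000 bits.
Propagation delay = 4220 / 180000000 = 23.4444 μs.
Transmission budget = 33.9 − 23.4444 = 10.4556 μs.
R ≥ L / t_tx = 64000 bits / 1.04556e-05 s = 6.121 Gbps.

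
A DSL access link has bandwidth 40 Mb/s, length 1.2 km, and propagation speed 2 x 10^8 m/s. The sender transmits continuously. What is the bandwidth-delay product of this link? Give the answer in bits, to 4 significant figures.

Propagation delay = 1200 / 200000000 = 6e-06 s.
BDP = R × t_prop = 40000000 × 6e-06 = 240 bits.

240.0 bits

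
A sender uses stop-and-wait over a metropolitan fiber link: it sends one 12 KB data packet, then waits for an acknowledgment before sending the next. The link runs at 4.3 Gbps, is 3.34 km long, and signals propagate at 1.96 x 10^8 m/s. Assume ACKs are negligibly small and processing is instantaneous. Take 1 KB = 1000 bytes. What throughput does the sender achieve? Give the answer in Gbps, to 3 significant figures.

1.70 Gbps

t_tx = L/R = 96000/4300000000 = 2.23256e-05 s.
t_prop = 3340/196000000 = 1.70408e-05 s; RTT = 3.40816e-05 s.
Cycle = t_tx + RTT = 5.64072e-05 s.
Throughput = L / cycle = 96000 / 5.64072e-05 = 1.70 Gbps.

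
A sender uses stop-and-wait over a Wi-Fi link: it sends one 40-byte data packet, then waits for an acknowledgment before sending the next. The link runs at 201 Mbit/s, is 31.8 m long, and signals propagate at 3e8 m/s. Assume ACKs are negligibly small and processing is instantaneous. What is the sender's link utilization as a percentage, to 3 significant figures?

t_tx = L/R = 320/201000000 = 1.59204e-06 s.
t_prop = 31.8/300000000 = 1.06e-07 s; RTT = 2.12e-07 s.
Cycle = t_tx + RTT = 1.80404e-06 s.
Utilization = t_tx / cycle = 1.59204e-06/1.80404e-06 = 88.2 %.

88.2 %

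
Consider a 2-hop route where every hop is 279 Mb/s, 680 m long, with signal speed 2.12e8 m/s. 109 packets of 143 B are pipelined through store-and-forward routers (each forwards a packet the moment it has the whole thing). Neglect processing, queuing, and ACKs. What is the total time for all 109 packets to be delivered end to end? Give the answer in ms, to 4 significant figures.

0.4575 ms

Per-hop transmission t_tx = L/R = 1144/279000000 = 0.00410036 ms.
Per-hop propagation t_prop = 680/212000000 = 0.00320755 ms.
Pipeline fill: first packet needs 2·t_tx to clear all hops; remaining 108 packets each add one t_tx.
Total = (2+109-1)·t_tx + 2·t_prop = 110·0.00410036 + 2·0.00320755 = 0.4575 ms.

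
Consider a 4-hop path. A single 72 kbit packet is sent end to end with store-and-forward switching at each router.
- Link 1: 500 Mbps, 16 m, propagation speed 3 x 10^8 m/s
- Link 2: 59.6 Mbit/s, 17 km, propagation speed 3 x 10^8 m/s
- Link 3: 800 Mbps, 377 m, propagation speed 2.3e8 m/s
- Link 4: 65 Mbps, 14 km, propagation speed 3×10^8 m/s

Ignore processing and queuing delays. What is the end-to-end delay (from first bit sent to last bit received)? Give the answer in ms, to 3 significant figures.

2.65 ms

L = 72000 bits.
Transmission delays (L/R per hop): 0.144, 1.20805, 0.09, 1.10769 ms; sum = 2.54975 ms.
Propagation delays (d/s per hop): 5.33333e-05, 0.0566667, 0.00163913, 0.0466667 ms; sum = 0.105026 ms.
End-to-end = 2.65 ms.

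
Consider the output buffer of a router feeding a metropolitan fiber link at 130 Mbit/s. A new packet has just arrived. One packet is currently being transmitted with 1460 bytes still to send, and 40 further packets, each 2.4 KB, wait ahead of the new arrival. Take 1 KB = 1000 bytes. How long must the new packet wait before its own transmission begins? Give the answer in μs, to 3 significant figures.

Each queued packet: L/R = 19200/130000000 = 147.692 μs.
40 queued → 5907.69 μs.
Plus remaining 11680 bits of current packet: 89.8462 μs.
Queuing delay = 6000 μs.

6000 μs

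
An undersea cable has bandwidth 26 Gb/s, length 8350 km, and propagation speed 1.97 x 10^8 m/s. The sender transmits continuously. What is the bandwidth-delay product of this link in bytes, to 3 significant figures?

Propagation delay = 8350000 / 197000000 = 0.0423858 s.
BDP = R × t_prop = 26000000000 × 0.0423858 = 1102030000 bits.
In bytes: 1102030000/8 = 138000000 bytes.

138000000 bytes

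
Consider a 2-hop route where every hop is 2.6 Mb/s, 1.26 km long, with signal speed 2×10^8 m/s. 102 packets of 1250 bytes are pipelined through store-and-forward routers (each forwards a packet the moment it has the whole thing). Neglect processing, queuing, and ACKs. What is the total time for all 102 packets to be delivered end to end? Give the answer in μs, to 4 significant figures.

Per-hop transmission t_tx = L/R = 10000/2600000 = 3846.15 μs.
Per-hop propagation t_prop = 1260/200000000 = 6.3 μs.
Pipeline fill: first packet needs 2·t_tx to clear all hops; remaining 101 packets each add one t_tx.
Total = (2+102-1)·t_tx + 2·t_prop = 103·3846.15 + 2·6.3 = 396200 μs.

396200 μs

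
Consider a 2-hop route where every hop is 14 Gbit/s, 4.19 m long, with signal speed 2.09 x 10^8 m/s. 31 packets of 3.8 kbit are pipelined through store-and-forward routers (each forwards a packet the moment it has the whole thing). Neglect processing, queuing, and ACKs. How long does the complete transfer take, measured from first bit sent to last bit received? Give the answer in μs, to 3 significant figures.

Per-hop transmission t_tx = L/R = 3800/14000000000 = 0.271429 μs.
Per-hop propagation t_prop = 4.19/209000000 = 0.0200478 μs.
Pipeline fill: first packet needs 2·t_tx to clear all hops; remaining 30 packets each add one t_tx.
Total = (2+31-1)·t_tx + 2·t_prop = 32·0.271429 + 2·0.0200478 = 8.73 μs.

8.73 μs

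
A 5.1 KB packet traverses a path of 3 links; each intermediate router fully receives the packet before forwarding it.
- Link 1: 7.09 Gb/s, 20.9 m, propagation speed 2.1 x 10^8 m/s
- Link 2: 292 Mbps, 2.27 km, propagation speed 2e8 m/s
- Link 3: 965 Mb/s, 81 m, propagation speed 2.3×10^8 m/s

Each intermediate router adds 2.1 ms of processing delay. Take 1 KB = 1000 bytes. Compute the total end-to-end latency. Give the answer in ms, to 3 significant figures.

4.40 ms

L = 40800 bits.
Transmission delays (L/R per hop): 0.00575458, 0.139726, 0.0422798 ms; sum = 0.18776 ms.
Propagation delays (d/s per hop): 9.95238e-05, 0.01135, 0.000352174 ms; sum = 0.0118017 ms.
Processing at 2 router(s): 2 × 2.1 ms = 4.2 ms.
End-to-end = 4.40 ms.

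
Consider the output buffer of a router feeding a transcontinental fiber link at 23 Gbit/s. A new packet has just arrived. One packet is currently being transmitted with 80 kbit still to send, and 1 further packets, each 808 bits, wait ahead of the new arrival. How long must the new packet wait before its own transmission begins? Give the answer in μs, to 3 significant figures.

3.51 μs

Each queued packet: L/R = 808/23000000000 = 0.0351304 μs.
1 queued → 0.0351304 μs.
Plus remaining 80000 bits of current packet: 3.47826 μs.
Queuing delay = 3.51 μs.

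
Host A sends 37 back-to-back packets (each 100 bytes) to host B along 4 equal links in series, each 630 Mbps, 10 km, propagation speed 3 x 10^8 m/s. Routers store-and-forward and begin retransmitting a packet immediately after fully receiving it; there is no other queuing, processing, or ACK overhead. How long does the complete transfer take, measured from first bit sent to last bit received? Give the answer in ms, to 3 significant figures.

0.184 ms

Per-hop transmission t_tx = L/R = 800/630000000 = 0.00126984 ms.
Per-hop propagation t_prop = 10000/300000000 = 0.0333333 ms.
Pipeline fill: first packet needs 4·t_tx to clear all hops; remaining 36 packets each add one t_tx.
Total = (4+37-1)·t_tx + 4·t_prop = 40·0.00126984 + 4·0.0333333 = 0.184 ms.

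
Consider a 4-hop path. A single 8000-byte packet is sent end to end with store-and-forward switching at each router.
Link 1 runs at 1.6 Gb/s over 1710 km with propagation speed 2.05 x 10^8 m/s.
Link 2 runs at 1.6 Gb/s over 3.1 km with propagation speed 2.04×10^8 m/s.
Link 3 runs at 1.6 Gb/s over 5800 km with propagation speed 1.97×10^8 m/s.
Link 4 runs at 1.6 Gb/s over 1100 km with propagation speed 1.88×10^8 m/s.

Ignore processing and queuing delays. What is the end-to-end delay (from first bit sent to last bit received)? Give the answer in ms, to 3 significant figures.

L = 8000 × 8 = 64000 bits.
Transmission delay per hop = L/R = 64000/1600000000 = 0.04 ms; 4 hops → 0.16 ms.
Propagation delays (d/s per hop): 8.34146, 0.0151961, 29.4416, 5.85106 ms; sum = 43.6493 ms.
End-to-end = 43.8 ms.

43.8 ms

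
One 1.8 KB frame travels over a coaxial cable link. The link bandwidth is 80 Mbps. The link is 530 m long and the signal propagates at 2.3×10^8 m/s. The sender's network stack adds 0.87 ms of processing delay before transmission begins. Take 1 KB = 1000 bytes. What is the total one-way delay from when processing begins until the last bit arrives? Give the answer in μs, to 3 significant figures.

1050 μs

L = 14400 bits.
Transmission delay = L/R = 14400 / 80000000 = 180 μs.
Propagation delay = d/s = 530 m / 2.3e+08 m/s = 2.30435 μs.
Plus processing delay 0.87 ms = 870 μs.
Total = 1050 μs.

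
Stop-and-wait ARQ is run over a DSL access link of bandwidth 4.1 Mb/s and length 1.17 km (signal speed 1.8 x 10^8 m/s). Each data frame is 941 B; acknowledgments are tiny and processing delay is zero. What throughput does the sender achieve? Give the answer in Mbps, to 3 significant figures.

t_tx = L/R = 7528/4.1e+06 = 0.0018361 s.
t_prop = 1170/180000000 = 6.5e-06 s; RTT = 1.3e-05 s.
Cycle = t_tx + RTT = 0.0018491 s.
Throughput = L / cycle = 7528 / 0.0018491 = 4.07 Mbps.

4.07 Mbps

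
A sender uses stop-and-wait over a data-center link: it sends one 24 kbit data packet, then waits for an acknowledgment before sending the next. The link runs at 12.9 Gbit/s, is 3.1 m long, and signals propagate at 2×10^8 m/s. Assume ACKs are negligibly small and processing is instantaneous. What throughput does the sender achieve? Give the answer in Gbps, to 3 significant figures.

t_tx = L/R = 24000/12900000000 = 1.86047e-06 s.
t_prop = 3.1/200000000 = 1.55e-08 s; RTT = 3.1e-08 s.
Cycle = t_tx + RTT = 1.89147e-06 s.
Throughput = L / cycle = 24000 / 1.89147e-06 = 12.7 Gbps.

12.7 Gbps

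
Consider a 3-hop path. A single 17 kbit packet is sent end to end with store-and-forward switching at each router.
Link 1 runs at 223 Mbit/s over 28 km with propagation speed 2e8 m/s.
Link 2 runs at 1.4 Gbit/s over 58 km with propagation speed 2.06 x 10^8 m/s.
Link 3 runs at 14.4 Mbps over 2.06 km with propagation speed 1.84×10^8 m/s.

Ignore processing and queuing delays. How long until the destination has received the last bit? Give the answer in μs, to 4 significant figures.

L = 17000 bits.
Transmission delays (L/R per hop): 76.2332, 12.1429, 1180.56 μs; sum = 1268.93 μs.
Propagation delays (d/s per hop): 140, 281.553, 11.1957 μs; sum = 432.749 μs.
End-to-end = 1702 μs.

1702 μs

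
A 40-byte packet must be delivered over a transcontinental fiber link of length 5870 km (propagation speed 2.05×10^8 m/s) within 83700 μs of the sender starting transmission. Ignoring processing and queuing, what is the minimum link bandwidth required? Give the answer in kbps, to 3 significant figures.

5.81 kbps

L = 320 bits.
Propagation delay = 5870000 / 2.05e+08 = 28634.1 μs.
Transmission budget = 83700 − 28634.1 = 55065.9 μs.
R ≥ L / t_tx = 320 bits / 0.0550659 s = 5.81 kbps.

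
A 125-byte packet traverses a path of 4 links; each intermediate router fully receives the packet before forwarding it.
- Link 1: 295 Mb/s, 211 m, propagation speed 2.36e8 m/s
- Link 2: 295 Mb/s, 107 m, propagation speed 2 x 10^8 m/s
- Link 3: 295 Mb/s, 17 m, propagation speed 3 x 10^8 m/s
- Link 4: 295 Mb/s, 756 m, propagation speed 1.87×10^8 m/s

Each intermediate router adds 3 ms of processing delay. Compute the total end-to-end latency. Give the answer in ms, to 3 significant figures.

9.02 ms

L = 125 × 8 = 1000 bits.
Transmission delay per hop = L/R = 1000/295000000 = 0.00338983 ms; 4 hops → 0.0135593 ms.
Propagation delays (d/s per hop): 0.000894068, 0.000535, 5.66667e-05, 0.00404278 ms; sum = 0.00552852 ms.
Processing at 3 router(s): 3 × 3 ms = 9 ms.
End-to-end = 9.02 ms.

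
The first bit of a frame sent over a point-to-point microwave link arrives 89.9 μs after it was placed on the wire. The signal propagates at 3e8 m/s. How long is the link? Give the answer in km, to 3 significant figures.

27.0 km

d = s × t_prop = 300000000 × 8.99e-05 = 27.0 km.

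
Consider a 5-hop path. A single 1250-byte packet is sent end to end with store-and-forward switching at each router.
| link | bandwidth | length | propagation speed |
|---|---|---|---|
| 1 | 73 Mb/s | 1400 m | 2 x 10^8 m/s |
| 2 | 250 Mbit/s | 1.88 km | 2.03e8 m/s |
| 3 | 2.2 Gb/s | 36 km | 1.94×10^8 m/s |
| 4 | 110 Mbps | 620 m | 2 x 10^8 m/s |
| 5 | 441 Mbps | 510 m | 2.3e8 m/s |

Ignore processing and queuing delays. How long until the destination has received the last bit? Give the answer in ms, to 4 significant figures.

0.5023 ms

L = 1250 × 8 = 10000 bits.
Transmission delays (L/R per hop): 0.136986, 0.04, 0.00454545, 0.0909091, 0.0226757 ms; sum = 0.295117 ms.
Propagation delays (d/s per hop): 0.007, 0.00926108, 0.185567, 0.0031, 0.00221739 ms; sum = 0.207145 ms.
End-to-end = 0.5023 ms.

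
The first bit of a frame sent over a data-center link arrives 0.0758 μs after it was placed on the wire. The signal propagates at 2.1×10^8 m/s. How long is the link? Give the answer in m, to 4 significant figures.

15.92 m

d = s × t_prop = 210000000 × 7.58e-08 = 15.92 m.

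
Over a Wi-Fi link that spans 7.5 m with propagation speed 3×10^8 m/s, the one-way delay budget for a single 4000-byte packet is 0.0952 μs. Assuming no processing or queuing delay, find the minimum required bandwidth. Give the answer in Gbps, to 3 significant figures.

L = 32000 bits.
Propagation delay = 7.5 / 300000000 = 0.025 μs.
Transmission budget = 0.0952 − 0.025 = 0.0702 μs.
R ≥ L / t_tx = 32000 bits / 7.02e-08 s = 456 Gbps.

456 Gbps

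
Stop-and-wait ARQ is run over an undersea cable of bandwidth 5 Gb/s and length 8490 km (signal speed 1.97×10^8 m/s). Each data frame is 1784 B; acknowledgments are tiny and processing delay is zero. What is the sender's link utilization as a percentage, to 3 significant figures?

t_tx = L/R = 14272/5000000000 = 2.8544e-06 s.
t_prop = 8490000/197000000 = 0.0430964 s; RTT = 0.0861929 s.
Cycle = t_tx + RTT = 0.0861957 s.
Utilization = t_tx / cycle = 2.8544e-06/0.0861957 = 0.00331 %.

0.00331 %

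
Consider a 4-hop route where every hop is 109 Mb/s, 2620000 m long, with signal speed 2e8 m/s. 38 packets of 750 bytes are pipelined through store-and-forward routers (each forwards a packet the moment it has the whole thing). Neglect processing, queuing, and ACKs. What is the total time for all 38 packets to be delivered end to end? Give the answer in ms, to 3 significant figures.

Per-hop transmission t_tx = L/R = 6000/109000000 = 0.0550459 ms.
Per-hop propagation t_prop = 2620000/200000000 = 13.1 ms.
Pipeline fill: first packet needs 4·t_tx to clear all hops; remaining 37 packets each add one t_tx.
Total = (4+38-1)·t_tx + 4·t_prop = 41·0.0550459 + 4·13.1 = 54.7 ms.

54.7 ms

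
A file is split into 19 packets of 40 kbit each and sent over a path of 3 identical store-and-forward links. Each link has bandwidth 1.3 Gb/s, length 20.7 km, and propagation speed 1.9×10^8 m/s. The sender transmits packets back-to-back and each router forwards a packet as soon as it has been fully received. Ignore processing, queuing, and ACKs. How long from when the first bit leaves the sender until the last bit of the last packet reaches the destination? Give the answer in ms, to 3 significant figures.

Per-hop transmission t_tx = L/R = 40000/1300000000 = 0.0307692 ms.
Per-hop propagation t_prop = 20700/190000000 = 0.108947 ms.
Pipeline fill: first packet needs 3·t_tx to clear all hops; remaining 18 packets each add one t_tx.
Total = (3+19-1)·t_tx + 3·t_prop = 21·0.0307692 + 3·0.108947 = 0.973 ms.

0.973 ms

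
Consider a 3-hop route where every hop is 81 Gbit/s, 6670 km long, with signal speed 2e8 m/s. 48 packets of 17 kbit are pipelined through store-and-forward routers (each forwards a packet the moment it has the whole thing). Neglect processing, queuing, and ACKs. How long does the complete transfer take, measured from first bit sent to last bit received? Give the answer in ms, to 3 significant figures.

Per-hop transmission t_tx = L/R = 17000/81000000000 = 0.000209877 ms.
Per-hop propagation t_prop = 6670000/200000000 = 33.35 ms.
Pipeline fill: first packet needs 3·t_tx to clear all hops; remaining 47 packets each add one t_tx.
Total = (3+48-1)·t_tx + 3·t_prop = 50·0.000209877 + 3·33.35 = 100 ms.

100 ms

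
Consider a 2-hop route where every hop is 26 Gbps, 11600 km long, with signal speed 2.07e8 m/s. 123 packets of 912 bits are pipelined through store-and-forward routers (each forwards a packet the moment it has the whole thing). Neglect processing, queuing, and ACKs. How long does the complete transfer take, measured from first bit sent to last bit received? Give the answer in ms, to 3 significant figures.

Per-hop transmission t_tx = L/R = 912/26000000000 = 3.50769e-05 ms.
Per-hop propagation t_prop = 11600000/2.07e+08 = 56.0386 ms.
Pipeline fill: first packet needs 2·t_tx to clear all hops; remaining 122 packets each add one t_tx.
Total = (2+123-1)·t_tx + 2·t_prop = 124·3.50769e-05 + 2·56.0386 = 112 ms.

112 ms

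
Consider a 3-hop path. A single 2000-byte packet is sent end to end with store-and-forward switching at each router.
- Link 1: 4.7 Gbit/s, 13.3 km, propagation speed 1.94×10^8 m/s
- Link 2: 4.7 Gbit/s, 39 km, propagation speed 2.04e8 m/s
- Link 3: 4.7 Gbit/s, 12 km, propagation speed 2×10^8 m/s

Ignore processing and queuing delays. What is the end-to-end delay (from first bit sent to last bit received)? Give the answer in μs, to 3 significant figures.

L = 2000 × 8 = 16000 bits.
Transmission delay per hop = L/R = 16000/4700000000 = 3.40426 μs; 3 hops → 10.2128 μs.
Propagation delays (d/s per hop): 68.5567, 191.176, 60 μs; sum = 319.733 μs.
End-to-end = 330 μs.

330 μs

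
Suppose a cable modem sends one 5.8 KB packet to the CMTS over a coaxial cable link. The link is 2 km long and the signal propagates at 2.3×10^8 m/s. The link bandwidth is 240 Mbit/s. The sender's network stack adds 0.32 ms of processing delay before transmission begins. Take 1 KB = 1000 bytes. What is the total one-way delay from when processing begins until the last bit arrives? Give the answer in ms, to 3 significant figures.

L = 46400 bits.
Transmission delay = L/R = 46400 / 240000000 = 0.193333 ms.
Propagation delay = d/s = 2000 m / 2.3e+08 m/s = 0.00869565 ms.
Plus processing delay 0.32 ms = 0.32 ms.
Total = 0.522 ms.

0.522 ms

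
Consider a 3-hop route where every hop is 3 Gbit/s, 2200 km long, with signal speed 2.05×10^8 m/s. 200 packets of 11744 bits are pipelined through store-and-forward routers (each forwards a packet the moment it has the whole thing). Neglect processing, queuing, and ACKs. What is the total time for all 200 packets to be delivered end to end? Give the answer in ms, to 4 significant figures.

32.99 ms

Per-hop transmission t_tx = L/R = 11744/3000000000 = 0.00391467 ms.
Per-hop propagation t_prop = 2200000/2.05e+08 = 10.7317 ms.
Pipeline fill: first packet needs 3·t_tx to clear all hops; remaining 199 packets each add one t_tx.
Total = (3+200-1)·t_tx + 3·t_prop = 202·0.00391467 + 3·10.7317 = 32.99 ms.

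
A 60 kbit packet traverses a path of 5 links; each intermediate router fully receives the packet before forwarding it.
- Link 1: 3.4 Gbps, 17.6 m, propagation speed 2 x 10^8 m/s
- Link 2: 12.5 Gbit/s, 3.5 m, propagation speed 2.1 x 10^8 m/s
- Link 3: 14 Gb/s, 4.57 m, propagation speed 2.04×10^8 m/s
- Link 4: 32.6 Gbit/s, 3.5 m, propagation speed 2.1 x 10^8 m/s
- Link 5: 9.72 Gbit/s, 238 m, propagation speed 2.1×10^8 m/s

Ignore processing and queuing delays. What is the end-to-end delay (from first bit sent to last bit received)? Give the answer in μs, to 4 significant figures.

36.02 μs

L = 60000 bits.
Transmission delays (L/R per hop): 17.6471, 4.8, 4.28571, 1.84049, 6.17284 μs; sum = 34.7461 μs.
Propagation delays (d/s per hop): 0.088, 0.0166667, 0.022402, 0.0166667, 1.13333 μs; sum = 1.27707 μs.
End-to-end = 36.02 μs.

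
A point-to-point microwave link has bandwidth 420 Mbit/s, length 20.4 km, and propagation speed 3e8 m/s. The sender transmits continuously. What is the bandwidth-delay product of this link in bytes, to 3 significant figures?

3570 bytes

Propagation delay = 20400 / 300000000 = 6.8e-05 s.
BDP = R × t_prop = 420000000 × 6.8e-05 = 28560 bits.
In bytes: 28560/8 = 3570 bytes.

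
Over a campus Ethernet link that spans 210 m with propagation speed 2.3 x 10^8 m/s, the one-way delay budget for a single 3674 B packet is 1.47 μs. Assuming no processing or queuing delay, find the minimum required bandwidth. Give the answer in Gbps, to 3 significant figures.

52.8 Gbps

L = 29392 bits.
Propagation delay = 210 / 2.3e+08 = 0.913043 μs.
Transmission budget = 1.47 − 0.913043 = 0.556957 μs.
R ≥ L / t_tx = 29392 bits / 5.56957e-07 s = 52.8 Gbps.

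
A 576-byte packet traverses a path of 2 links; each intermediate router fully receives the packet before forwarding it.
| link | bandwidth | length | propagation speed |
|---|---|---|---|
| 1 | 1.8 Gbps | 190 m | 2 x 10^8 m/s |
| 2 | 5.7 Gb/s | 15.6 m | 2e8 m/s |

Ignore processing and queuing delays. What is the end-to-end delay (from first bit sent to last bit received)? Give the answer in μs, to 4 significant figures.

4.396 μs

L = 576 × 8 = 4608 bits.
Transmission delays (L/R per hop): 2.56, 0.808421 μs; sum = 3.36842 μs.
Propagation delays (d/s per hop): 0.95, 0.078 μs; sum = 1.028 μs.
End-to-end = 4.396 μs.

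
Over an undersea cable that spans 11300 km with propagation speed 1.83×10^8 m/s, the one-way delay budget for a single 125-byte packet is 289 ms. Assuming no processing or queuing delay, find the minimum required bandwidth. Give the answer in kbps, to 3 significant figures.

4.40 kbps

L = 1000 bits.
Propagation delay = 11300000 / 183000000 = 61.7486 ms.
Transmission budget = 289 − 61.7486 = 227.251 ms.
R ≥ L / t_tx = 1000 bits / 0.227251 s = 4.40 kbps.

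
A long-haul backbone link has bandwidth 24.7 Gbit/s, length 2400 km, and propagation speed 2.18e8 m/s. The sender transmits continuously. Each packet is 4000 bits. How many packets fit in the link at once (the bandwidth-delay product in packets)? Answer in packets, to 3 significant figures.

68000 packets

Propagation delay = 2400000 / 2.18e+08 = 0.0110092 s.
BDP = R × t_prop = 24700000000 × 0.0110092 = 271927000 bits.
In packets of 4000 bits: 68000 packets.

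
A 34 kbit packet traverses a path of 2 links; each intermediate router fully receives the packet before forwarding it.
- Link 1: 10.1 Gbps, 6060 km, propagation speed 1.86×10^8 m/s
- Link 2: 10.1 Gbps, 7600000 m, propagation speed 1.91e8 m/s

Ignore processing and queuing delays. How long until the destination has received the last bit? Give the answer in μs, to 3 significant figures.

L = 34000 bits.
Transmission delay per hop = L/R = 34000/10100000000 = 3.36634 μs; 2 hops → 6.73267 μs.
Propagation delays (d/s per hop): 32580.6, 39790.6 μs; sum = 72371.2 μs.
End-to-end = 72400 μs.

72400 μs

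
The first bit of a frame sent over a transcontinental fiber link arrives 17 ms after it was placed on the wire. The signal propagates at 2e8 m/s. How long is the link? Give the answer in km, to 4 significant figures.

3400 km

d = s × t_prop = 200000000 × 0.017 = 3400 km.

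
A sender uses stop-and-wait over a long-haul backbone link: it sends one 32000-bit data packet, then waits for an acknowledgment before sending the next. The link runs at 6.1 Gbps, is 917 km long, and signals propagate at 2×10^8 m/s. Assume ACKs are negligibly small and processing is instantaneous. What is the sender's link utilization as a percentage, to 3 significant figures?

0.0572 %

t_tx = L/R = 32000/6100000000 = 5.2459e-06 s.
t_prop = 917000/200000000 = 0.004585 s; RTT = 0.00917 s.
Cycle = t_tx + RTT = 0.00917525 s.
Utilization = t_tx / cycle = 5.2459e-06/0.00917525 = 0.0572 %.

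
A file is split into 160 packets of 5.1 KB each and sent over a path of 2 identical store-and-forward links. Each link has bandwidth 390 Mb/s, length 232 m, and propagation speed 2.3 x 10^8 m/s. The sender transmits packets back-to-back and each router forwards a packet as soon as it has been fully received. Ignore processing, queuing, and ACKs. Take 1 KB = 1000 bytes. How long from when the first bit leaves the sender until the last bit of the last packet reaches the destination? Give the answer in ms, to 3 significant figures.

16.8 ms

Per-hop transmission t_tx = L/R = 40800/390000000 = 0.104615 ms.
Per-hop propagation t_prop = 232/2.3e+08 = 0.0010087 ms.
Pipeline fill: first packet needs 2·t_tx to clear all hops; remaining 159 packets each add one t_tx.
Total = (2+160-1)·t_tx + 2·t_prop = 161·0.104615 + 2·0.0010087 = 16.8 ms.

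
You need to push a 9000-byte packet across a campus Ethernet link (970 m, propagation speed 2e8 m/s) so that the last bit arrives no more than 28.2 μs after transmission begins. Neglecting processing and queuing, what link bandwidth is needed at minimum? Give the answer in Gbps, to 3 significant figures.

L = 72000 bits.
Propagation delay = 970 / 200000000 = 4.85 μs.
Transmission budget = 28.2 − 4.85 = 23.35 μs.
R ≥ L / t_tx = 72000 bits / 2.335e-05 s = 3.08 Gbps.

3.08 Gbps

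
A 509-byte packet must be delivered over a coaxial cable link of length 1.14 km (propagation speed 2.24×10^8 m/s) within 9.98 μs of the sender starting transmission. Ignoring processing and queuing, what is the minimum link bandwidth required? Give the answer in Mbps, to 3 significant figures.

833 Mbps

L = 4072 bits.
Propagation delay = 1140 / 2.24e+08 = 5.08929 μs.
Transmission budget = 9.98 − 5.08929 = 4.89071 μs.
R ≥ L / t_tx = 4072 bits / 4.89071e-06 s = 833 Mbps.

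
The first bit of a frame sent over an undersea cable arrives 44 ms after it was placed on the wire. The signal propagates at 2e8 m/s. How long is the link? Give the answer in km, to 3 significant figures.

8800 km

d = s × t_prop = 200000000 × 0.044 = 8800 km.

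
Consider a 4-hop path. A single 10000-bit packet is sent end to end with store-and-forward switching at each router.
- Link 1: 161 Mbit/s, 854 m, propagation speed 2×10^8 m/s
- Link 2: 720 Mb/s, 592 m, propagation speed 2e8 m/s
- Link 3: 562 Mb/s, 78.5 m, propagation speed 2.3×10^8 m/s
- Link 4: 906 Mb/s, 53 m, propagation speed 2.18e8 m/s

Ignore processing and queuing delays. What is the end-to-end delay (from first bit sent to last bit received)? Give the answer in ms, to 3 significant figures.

0.113 ms

Transmission delays (L/R per hop): 0.0621118, 0.0138889, 0.0177936, 0.0110375 ms; sum = 0.104832 ms.
Propagation delays (d/s per hop): 0.00427, 0.00296, 0.000341304, 0.000243119 ms; sum = 0.00781442 ms.
End-to-end = 0.113 ms.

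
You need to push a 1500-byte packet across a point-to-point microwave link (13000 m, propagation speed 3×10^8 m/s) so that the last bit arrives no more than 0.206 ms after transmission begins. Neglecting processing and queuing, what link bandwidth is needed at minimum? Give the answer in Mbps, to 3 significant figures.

73.8 Mbps

L = 12000 bits.
Propagation delay = 13000 / 300000000 = 0.0433333 ms.
Transmission budget = 0.206 − 0.0433333 = 0.162667 ms.
R ≥ L / t_tx = 12000 bits / 0.000162667 s = 73.8 Mbps.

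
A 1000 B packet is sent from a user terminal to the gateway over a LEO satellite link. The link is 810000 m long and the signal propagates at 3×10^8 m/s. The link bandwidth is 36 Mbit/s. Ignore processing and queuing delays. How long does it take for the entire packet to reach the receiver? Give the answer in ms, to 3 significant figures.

2.92 ms

L = 1000 × 8 = 8000 bits.
Transmission delay = L/R = 8000 / 36000000 = 0.222222 ms.
Propagation delay = d/s = 810000 m / 300000000 m/s = 2.7 ms.
Total = 2.92 ms.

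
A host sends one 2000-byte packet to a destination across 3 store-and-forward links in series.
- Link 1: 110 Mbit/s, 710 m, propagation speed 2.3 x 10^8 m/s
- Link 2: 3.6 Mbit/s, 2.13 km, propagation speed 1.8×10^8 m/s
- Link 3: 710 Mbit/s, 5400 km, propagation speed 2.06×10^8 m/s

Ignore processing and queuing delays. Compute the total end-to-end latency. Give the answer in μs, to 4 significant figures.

30840 μs

L = 2000 × 8 = 16000 bits.
Transmission delays (L/R per hop): 145.455, 4444.44, 22.5352 μs; sum = 4612.43 μs.
Propagation delays (d/s per hop): 3.08696, 11.8333, 26213.6 μs; sum = 26228.5 μs.
End-to-end = 30840 μs.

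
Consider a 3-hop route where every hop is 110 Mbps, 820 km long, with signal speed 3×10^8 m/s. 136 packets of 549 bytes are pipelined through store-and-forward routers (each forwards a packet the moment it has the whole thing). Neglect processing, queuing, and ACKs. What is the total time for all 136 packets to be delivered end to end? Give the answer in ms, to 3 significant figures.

Per-hop transmission t_tx = L/R = 4392/110000000 = 0.0399273 ms.
Per-hop propagation t_prop = 820000/300000000 = 2.73333 ms.
Pipeline fill: first packet needs 3·t_tx to clear all hops; remaining 135 packets each add one t_tx.
Total = (3+136-1)·t_tx + 3·t_prop = 138·0.0399273 + 3·2.73333 = 13.7 ms.

13.7 ms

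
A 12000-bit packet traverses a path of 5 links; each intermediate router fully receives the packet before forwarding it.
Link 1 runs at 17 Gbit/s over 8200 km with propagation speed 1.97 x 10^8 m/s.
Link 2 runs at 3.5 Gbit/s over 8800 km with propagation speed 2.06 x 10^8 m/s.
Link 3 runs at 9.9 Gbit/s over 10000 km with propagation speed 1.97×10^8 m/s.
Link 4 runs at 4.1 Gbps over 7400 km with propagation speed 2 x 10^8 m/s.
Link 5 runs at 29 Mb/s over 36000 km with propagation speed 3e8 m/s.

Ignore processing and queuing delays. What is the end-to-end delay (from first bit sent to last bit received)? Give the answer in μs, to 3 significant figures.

Transmission delays (L/R per hop): 0.705882, 3.42857, 1.21212, 2.92683, 413.793 μs; sum = 422.067 μs.
Propagation delays (d/s per hop): 41624.4, 42718.4, 50761.4, 37000, 120000 μs; sum = 292104 μs.
End-to-end = 293000 μs.

293000 μs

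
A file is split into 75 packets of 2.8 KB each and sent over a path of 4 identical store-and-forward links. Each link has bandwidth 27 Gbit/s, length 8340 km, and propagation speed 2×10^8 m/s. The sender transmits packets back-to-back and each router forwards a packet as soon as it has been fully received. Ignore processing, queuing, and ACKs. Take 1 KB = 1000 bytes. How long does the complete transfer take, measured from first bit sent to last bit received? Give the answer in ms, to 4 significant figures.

Per-hop transmission t_tx = L/R = 22400/27000000000 = 0.00082963 ms.
Per-hop propagation t_prop = 8340000/200000000 = 41.7 ms.
Pipeline fill: first packet needs 4·t_tx to clear all hops; remaining 74 packets each add one t_tx.
Total = (4+75-1)·t_tx + 4·t_prop = 78·0.00082963 + 4·41.7 = 166.9 ms.

166.9 ms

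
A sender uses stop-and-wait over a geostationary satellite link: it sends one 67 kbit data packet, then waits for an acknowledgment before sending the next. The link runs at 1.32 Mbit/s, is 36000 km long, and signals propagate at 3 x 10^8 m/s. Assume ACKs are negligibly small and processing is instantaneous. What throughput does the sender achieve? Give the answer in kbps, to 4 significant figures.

230.4 kbps

t_tx = L/R = 67000/1320000 = 0.0507576 s.
t_prop = 36000000/300000000 = 0.12 s; RTT = 0.24 s.
Cycle = t_tx + RTT = 0.290758 s.
Throughput = L / cycle = 67000 / 0.290758 = 230.4 kbps.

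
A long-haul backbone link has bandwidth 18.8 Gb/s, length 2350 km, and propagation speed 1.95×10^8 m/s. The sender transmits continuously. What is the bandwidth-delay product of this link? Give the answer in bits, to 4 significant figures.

Propagation delay = 2350000 / 195000000 = 0.0120513 s.
BDP = R × t_prop = 18800000000 × 0.0120513 = 226564000 bits.

226600000 bits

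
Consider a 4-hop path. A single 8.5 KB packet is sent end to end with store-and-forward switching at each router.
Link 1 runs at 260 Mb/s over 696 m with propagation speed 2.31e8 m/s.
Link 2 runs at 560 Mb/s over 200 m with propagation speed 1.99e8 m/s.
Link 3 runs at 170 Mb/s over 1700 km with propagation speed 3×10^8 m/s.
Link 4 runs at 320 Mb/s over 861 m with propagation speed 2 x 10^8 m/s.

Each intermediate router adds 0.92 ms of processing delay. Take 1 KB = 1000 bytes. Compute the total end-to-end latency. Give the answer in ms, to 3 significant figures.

L = 68000 bits.
Transmission delays (L/R per hop): 0.261538, 0.121429, 0.4, 0.2125 ms; sum = 0.995467 ms.
Propagation delays (d/s per hop): 0.00301299, 0.00100503, 5.66667, 0.004305 ms; sum = 5.67499 ms.
Processing at 3 router(s): 3 × 0.92 ms = 2.76 ms.
End-to-end = 9.43 ms.

9.43 ms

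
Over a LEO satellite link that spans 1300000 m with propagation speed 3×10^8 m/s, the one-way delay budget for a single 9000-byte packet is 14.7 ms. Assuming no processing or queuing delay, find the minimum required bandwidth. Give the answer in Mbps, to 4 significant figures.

L = 72000 bits.
Propagation delay = 1300000 / 300000000 = 4.33333 ms.
Transmission budget = 14.7 − 4.33333 = 10.3667 ms.
R ≥ L / t_tx = 72000 bits / 0.0103667 s = 6.945 Mbps.

6.945 Mbps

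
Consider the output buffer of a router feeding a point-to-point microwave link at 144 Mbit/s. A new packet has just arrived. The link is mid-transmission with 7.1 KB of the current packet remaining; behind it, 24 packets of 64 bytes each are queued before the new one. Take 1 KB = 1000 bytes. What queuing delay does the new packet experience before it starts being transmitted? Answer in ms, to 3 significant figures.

Each queued packet: L/R = 512/144000000 = 0.00355556 ms.
24 queued → 0.0853333 ms.
Plus remaining 56800 bits of current packet: 0.394444 ms.
Queuing delay = 0.480 ms.

0.480 ms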